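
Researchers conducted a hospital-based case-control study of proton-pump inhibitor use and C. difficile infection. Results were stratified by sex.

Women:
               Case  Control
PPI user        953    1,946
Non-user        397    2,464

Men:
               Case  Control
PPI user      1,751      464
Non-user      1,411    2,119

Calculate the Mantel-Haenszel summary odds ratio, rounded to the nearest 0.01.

4.25

OR_MH = Σ(aᵢdᵢ/nᵢ) / Σ(bᵢcᵢ/nᵢ), where nᵢ is the stratum total.
Stratum 1 (Women): n = 5760; a·d/n = 953·2464/5760 = 407.6722; b·c/n = 1946·397/5760 = 134.1253
Stratum 2 (Men): n = 5745; a·d/n = 1751·2119/5745 = 645.8432; b·c/n = 464·1411/5745 = 113.9607
OR_MH = (407.6722 + 645.8432) / (134.1253 + 113.9607) = 1053.5154 / 248.0860 = 4.24657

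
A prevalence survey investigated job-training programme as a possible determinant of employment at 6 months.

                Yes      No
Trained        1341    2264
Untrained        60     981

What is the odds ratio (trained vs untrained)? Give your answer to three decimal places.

9.684

Cells: a = 1341, b = 2264, c = 60, d = 981.
OR = (a·d)/(b·c) = (1341 × 981) / (2264 × 60) = 1315521 / 135840 = 9.68434
The odds of employment at 6 months are about 9.68 times as high in the trained group.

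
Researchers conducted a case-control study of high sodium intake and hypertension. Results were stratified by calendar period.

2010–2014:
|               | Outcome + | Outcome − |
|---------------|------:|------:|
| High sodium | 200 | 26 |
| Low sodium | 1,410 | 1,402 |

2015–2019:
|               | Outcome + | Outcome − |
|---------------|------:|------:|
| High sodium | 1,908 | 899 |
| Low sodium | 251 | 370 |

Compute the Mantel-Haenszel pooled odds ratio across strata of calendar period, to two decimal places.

OR_MH = Σ(aᵢdᵢ/nᵢ) / Σ(bᵢcᵢ/nᵢ), where nᵢ is the stratum total.
Stratum 1 (2010–2014): n = 3038; a·d/n = 200·1402/3038 = 92.2976; b·c/n = 26·1410/3038 = 12.0671
Stratum 2 (2015–2019): n = 3428; a·d/n = 1908·370/3428 = 205.9393; b·c/n = 899·251/3428 = 65.8253
OR_MH = (92.2976 + 205.9393) / (12.0671 + 65.8253) = 298.2369 / 77.8924 = 3.82883

3.83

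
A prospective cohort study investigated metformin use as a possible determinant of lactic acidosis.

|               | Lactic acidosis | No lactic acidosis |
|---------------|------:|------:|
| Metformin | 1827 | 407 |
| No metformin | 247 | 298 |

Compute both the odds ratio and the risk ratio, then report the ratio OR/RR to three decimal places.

Cells: a = 1827, b = 407, c = 247, d = 298.
OR = (1827·298)/(407·247) = 544446/100529 = 5.41581
Risk in exposed = 1827/2234 = 0.81782; risk in unexposed = 247/545 = 0.45321; RR = 1.80449
OR/RR = 5.41581 / 1.80449 = 3.00129
The outcome is not rare, so the OR lies further from 1 than the RR.

3.001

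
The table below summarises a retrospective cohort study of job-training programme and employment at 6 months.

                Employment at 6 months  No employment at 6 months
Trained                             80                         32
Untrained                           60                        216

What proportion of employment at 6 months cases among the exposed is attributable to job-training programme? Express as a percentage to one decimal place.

69.6

Cells: a = 80, b = 32, c = 60, d = 216.
Risk in exposed = 80/112 = 0.71429; risk in unexposed = 60/276 = 0.21739.
RR = 0.71429/0.21739 = 3.28571
AR% = (RR − 1)/RR × 100 = (3.28571 − 1)/3.28571 × 100 = 69.5652%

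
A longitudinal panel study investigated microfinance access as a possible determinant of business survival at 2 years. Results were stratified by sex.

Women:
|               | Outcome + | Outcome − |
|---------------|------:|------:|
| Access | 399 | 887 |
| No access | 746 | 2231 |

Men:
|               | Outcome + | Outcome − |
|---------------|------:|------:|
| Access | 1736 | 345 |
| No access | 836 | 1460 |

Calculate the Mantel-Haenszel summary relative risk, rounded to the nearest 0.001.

1.910

RR_MH = Σ(aᵢ·n₀ᵢ/nᵢ) / Σ(cᵢ·n₁ᵢ/nᵢ), with n₁ᵢ = aᵢ+bᵢ (exposed), n₀ᵢ = cᵢ+dᵢ (unexposed), nᵢ = n₁ᵢ+n₀ᵢ.
Stratum 1 (Women): n₁ = 1286, n₀ = 2977, n = 4263; a·n₀/n = 399·2977/4263 = 278.6355; c·n₁/n = 746·1286/4263 = 225.0425
Stratum 2 (Men): n₁ = 2081, n₀ = 2296, n = 4377; a·n₀/n = 1736·2296/4377 = 910.6365; c·n₁/n = 836·2081/4377 = 397.4677
RR_MH = (278.6355 + 910.6365) / (225.0425 + 397.4677) = 1189.2720 / 622.5101 = 1.91045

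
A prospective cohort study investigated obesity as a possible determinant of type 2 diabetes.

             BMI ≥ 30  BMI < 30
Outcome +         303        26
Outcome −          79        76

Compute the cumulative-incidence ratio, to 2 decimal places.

3.11

Reading the table with exposure as columns: a = 303 (BMI ≥ 30, case), b = 79 (BMI ≥ 30, non-case), c = 26 (BMI < 30, case), d = 76.
Risk in exposed = 303/382 = 0.79319; risk in unexposed = 26/102 = 0.25490.
RR = 0.79319 / 0.25490 = 3.11176
The risk among the exposed is 3.11 times that among the unexposed.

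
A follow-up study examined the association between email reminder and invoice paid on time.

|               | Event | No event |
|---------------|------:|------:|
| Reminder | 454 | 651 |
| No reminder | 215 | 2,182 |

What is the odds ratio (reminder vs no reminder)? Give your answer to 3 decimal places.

7.078

Cells: a = 454, b = 651, c = 215, d = 2182.
OR = (a·d)/(b·c) = (454 × 2182) / (651 × 215) = 990628 / 139965 = 7.07768
The odds of invoice paid on time are about 7.08 times as high in the reminder group.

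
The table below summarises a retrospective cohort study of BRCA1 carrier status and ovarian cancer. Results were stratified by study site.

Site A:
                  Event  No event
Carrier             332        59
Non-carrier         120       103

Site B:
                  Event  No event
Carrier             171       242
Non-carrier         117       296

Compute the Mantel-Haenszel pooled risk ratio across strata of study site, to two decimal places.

1.53

RR_MH = Σ(aᵢ·n₀ᵢ/nᵢ) / Σ(cᵢ·n₁ᵢ/nᵢ), with n₁ᵢ = aᵢ+bᵢ (exposed), n₀ᵢ = cᵢ+dᵢ (unexposed), nᵢ = n₁ᵢ+n₀ᵢ.
Stratum 1 (Site A): n₁ = 391, n₀ = 223, n = 614; a·n₀/n = 332·223/614 = 120.5798; c·n₁/n = 120·391/614 = 76.4169
Stratum 2 (Site B): n₁ = 413, n₀ = 413, n = 826; a·n₀/n = 171·413/826 = 85.5000; c·n₁/n = 117·413/826 = 58.5000
RR_MH = (120.5798 + 85.5000) / (76.4169 + 58.5000) = 206.0798 / 134.9169 = 1.52746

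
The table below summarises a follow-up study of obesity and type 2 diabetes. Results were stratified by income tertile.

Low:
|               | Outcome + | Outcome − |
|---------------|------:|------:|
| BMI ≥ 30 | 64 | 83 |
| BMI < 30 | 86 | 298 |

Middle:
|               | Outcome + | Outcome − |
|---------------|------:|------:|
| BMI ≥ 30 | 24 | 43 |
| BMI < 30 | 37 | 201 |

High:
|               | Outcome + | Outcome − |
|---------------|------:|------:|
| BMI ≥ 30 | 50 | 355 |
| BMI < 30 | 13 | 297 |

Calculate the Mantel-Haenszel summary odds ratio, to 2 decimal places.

2.89

OR_MH = Σ(aᵢdᵢ/nᵢ) / Σ(bᵢcᵢ/nᵢ), where nᵢ is the stratum total.
Stratum 1 (Low): n = 531; a·d/n = 64·298/531 = 35.9171; b·c/n = 83·86/531 = 13.4426
Stratum 2 (Middle): n = 305; a·d/n = 24·201/305 = 15.8164; b·c/n = 43·37/305 = 5.2164
Stratum 3 (High): n = 715; a·d/n = 50·297/715 = 20.7692; b·c/n = 355·13/715 = 6.4545
OR_MH = (35.9171 + 15.8164 + 20.7692) / (13.4426 + 5.2164 + 6.4545) = 72.5028 / 25.1135 = 2.88700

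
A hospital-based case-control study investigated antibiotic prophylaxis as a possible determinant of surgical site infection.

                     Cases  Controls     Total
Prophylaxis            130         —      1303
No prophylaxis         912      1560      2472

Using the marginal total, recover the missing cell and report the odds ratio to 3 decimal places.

The missing cell is in the exposed row: 1303 − 130 = 1173.
So a = 130, b = 1173, c = 912, d = 1560.
OR = (a·d)/(b·c) = (130 × 1560) / (1173 × 912) = 202800 / 1069776 = 0.18957

0.190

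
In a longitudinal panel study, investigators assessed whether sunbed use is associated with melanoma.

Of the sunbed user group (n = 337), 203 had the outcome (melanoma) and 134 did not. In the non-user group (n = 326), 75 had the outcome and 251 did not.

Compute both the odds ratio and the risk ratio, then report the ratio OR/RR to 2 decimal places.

From the description: a = 203, b = 134, c = 75, d = 251.
OR = (203·251)/(134·75) = 50953/10050 = 5.06995
Risk in exposed = 203/337 = 0.60237; risk in unexposed = 75/326 = 0.23006; RR = 2.61832
OR/RR = 5.06995 / 2.61832 = 1.93634
The outcome is not rare, so the OR lies further from 1 than the RR.

1.94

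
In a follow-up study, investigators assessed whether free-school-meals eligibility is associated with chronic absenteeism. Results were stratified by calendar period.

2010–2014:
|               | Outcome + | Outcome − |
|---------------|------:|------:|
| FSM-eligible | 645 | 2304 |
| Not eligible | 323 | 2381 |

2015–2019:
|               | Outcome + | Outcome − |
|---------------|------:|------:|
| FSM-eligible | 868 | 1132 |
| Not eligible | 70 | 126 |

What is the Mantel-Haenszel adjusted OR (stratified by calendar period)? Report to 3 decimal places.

OR_MH = Σ(aᵢdᵢ/nᵢ) / Σ(bᵢcᵢ/nᵢ), where nᵢ is the stratum total.
Stratum 1 (2010–2014): n = 5653; a·d/n = 645·2381/5653 = 271.6690; b·c/n = 2304·323/5653 = 131.6455
Stratum 2 (2015–2019): n = 2196; a·d/n = 868·126/2196 = 49.8033; b·c/n = 1132·70/2196 = 36.0838
OR_MH = (271.6690 + 49.8033) / (131.6455 + 36.0838) = 321.4723 / 167.7293 = 1.91661

1.917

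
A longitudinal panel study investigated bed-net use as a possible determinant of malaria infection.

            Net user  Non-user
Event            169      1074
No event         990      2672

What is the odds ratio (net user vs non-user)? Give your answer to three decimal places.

Reading the table with exposure as columns: a = 169 (Net user, case), b = 990 (Net user, non-case), c = 1074 (Non-user, case), d = 2672.
OR = (a·d)/(b·c) = (169 × 2672) / (990 × 1074) = 451568 / 1063260 = 0.42470
Exposure is associated with lower odds of malaria infection (OR = 0.42 < 1).

0.425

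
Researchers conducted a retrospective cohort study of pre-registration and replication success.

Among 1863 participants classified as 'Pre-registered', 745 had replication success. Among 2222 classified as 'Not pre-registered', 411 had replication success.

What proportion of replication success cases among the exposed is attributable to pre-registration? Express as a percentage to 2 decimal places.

From the description: a = 745, b = 1118, c = 411, d = 1811.
Risk in exposed = 745/1863 = 0.39989; risk in unexposed = 411/2222 = 0.18497.
RR = 0.39989/0.18497 = 2.16195
AR% = (RR − 1)/RR × 100 = (2.16195 − 1)/2.16195 × 100 = 53.7455%

53.75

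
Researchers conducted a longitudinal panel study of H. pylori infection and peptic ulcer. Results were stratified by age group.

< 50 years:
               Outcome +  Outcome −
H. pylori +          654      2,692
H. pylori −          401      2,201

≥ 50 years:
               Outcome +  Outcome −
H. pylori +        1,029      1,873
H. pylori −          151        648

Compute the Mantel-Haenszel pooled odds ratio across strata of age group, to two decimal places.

1.64

OR_MH = Σ(aᵢdᵢ/nᵢ) / Σ(bᵢcᵢ/nᵢ), where nᵢ is the stratum total.
Stratum 1 (< 50 years): n = 5948; a·d/n = 654·2201/5948 = 242.0064; b·c/n = 2692·401/5948 = 181.4882
Stratum 2 (≥ 50 years): n = 3701; a·d/n = 1029·648/3701 = 180.1654; b·c/n = 1873·151/3701 = 76.4180
OR_MH = (242.0064 + 180.1654) / (181.4882 + 76.4180) = 422.1717 / 257.9062 = 1.63692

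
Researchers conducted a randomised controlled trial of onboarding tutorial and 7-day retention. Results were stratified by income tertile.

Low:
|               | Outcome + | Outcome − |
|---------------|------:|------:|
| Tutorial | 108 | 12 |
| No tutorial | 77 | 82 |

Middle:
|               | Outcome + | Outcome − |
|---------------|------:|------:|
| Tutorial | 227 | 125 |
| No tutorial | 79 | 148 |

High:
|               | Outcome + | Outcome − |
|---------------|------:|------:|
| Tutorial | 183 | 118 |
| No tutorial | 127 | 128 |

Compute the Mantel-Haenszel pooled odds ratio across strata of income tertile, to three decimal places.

OR_MH = Σ(aᵢdᵢ/nᵢ) / Σ(bᵢcᵢ/nᵢ), where nᵢ is the stratum total.
Stratum 1 (Low): n = 279; a·d/n = 108·82/279 = 31.7419; b·c/n = 12·77/279 = 3.3118
Stratum 2 (Middle): n = 579; a·d/n = 227·148/579 = 58.0242; b·c/n = 125·79/579 = 17.0553
Stratum 3 (High): n = 556; a·d/n = 183·128/556 = 42.1295; b·c/n = 118·127/556 = 26.9532
OR_MH = (31.7419 + 58.0242 + 42.1295) / (3.3118 + 17.0553 + 26.9532) = 131.8956 / 47.3203 = 2.78729

2.787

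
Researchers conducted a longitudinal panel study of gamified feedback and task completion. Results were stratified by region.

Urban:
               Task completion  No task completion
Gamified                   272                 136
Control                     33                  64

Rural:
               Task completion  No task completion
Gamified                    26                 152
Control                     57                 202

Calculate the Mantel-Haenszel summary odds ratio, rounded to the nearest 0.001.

1.619

OR_MH = Σ(aᵢdᵢ/nᵢ) / Σ(bᵢcᵢ/nᵢ), where nᵢ is the stratum total.
Stratum 1 (Urban): n = 505; a·d/n = 272·64/505 = 34.4713; b·c/n = 136·33/505 = 8.8871
Stratum 2 (Rural): n = 437; a·d/n = 26·202/437 = 12.0183; b·c/n = 152·57/437 = 19.8261
OR_MH = (34.4713 + 12.0183) / (8.8871 + 19.8261) = 46.4896 / 28.7132 = 1.61910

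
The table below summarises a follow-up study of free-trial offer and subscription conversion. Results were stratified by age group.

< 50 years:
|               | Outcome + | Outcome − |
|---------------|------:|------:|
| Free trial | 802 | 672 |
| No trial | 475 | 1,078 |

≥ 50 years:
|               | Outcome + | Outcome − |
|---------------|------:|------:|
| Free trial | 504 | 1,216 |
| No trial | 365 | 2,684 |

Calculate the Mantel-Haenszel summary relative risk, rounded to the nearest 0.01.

2.02

RR_MH = Σ(aᵢ·n₀ᵢ/nᵢ) / Σ(cᵢ·n₁ᵢ/nᵢ), with n₁ᵢ = aᵢ+bᵢ (exposed), n₀ᵢ = cᵢ+dᵢ (unexposed), nᵢ = n₁ᵢ+n₀ᵢ.
Stratum 1 (< 50 years): n₁ = 1474, n₀ = 1553, n = 3027; a·n₀/n = 802·1553/3027 = 411.4655; c·n₁/n = 475·1474/3027 = 231.3016
Stratum 2 (≥ 50 years): n₁ = 1720, n₀ = 3049, n = 4769; a·n₀/n = 504·3049/4769 = 322.2260; c·n₁/n = 365·1720/4769 = 131.6419
RR_MH = (411.4655 + 322.2260) / (231.3016 + 131.6419) = 733.6915 / 362.9435 = 2.02150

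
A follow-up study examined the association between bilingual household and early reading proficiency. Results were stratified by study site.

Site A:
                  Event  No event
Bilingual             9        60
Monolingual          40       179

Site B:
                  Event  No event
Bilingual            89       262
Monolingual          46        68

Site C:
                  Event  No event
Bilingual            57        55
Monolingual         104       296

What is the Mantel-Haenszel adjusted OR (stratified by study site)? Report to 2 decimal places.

OR_MH = Σ(aᵢdᵢ/nᵢ) / Σ(bᵢcᵢ/nᵢ), where nᵢ is the stratum total.
Stratum 1 (Site A): n = 288; a·d/n = 9·179/288 = 5.5938; b·c/n = 60·40/288 = 8.3333
Stratum 2 (Site B): n = 465; a·d/n = 89·68/465 = 13.0151; b·c/n = 262·46/465 = 25.9183
Stratum 3 (Site C): n = 512; a·d/n = 57·296/512 = 32.9531; b·c/n = 55·104/512 = 11.1719
OR_MH = (5.5938 + 13.0151 + 32.9531) / (8.3333 + 25.9183 + 11.1719) = 51.5619 / 45.4235 = 1.13514

1.14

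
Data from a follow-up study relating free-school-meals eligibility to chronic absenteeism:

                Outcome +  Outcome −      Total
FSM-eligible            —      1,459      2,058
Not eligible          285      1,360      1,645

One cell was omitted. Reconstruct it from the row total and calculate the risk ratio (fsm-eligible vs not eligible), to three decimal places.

The missing cell is in the exposed row: 2058 − 1459 = 599.
So a = 599, b = 1459, c = 285, d = 1360.
RR = [a/(a+b)] / [c/(c+d)] = (599/2058) / (285/1645) = 0.29106/0.17325 = 1.67997

1.680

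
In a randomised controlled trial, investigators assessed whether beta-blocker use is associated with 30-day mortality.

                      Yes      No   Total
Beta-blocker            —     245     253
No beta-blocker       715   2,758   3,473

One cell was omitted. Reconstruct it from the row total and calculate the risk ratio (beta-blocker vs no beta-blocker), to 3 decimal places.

0.154

The missing cell is in the exposed row: 253 − 245 = 8.
So a = 8, b = 245, c = 715, d = 2758.
RR = [a/(a+b)] / [c/(c+d)] = (8/253) / (715/3473) = 0.03162/0.20587 = 0.15359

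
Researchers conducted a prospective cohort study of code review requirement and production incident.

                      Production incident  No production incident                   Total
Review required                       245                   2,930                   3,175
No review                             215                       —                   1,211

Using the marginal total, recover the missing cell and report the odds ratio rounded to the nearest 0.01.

The missing cell is in the unexposed row: 1211 − 215 = 996.
So a = 245, b = 2930, c = 215, d = 996.
OR = (a·d)/(b·c) = (245 × 996) / (2930 × 215) = 244020 / 629950 = 0.38736

0.39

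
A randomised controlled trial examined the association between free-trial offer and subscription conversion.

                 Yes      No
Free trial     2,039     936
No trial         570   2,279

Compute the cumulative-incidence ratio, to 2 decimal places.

3.43

Cells: a = 2039, b = 936, c = 570, d = 2279.
Risk in exposed = 2039/2975 = 0.68538; risk in unexposed = 570/2849 = 0.20007.
RR = 0.68538 / 0.20007 = 3.42569
The risk among the exposed is 3.43 times that among the unexposed.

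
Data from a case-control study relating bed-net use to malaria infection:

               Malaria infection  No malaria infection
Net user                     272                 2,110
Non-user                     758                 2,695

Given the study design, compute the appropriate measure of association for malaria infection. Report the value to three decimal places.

Cells: a = 272, b = 2110, c = 758, d = 2695.
This is a case-control study: participants were sampled on outcome status, so risks in the source population cannot be estimated directly — relative risk is not valid here. The odds ratio is the appropriate measure.
OR = (a·d)/(b·c) = (272 × 2695) / (2110 × 758) = 733040 / 1599380 = 0.45833

0.458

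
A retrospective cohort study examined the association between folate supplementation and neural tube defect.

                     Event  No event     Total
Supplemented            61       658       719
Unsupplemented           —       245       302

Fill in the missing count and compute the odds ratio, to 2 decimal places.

The missing cell is in the unexposed row: 302 − 245 = 57.
So a = 61, b = 658, c = 57, d = 245.
OR = (a·d)/(b·c) = (61 × 245) / (658 × 57) = 14945 / 37506 = 0.39847

0.40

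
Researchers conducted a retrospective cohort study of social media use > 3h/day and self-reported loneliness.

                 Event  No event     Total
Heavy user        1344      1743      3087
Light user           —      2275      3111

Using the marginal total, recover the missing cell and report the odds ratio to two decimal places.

2.10

The missing cell is in the unexposed row: 3111 − 2275 = 836.
So a = 1344, b = 1743, c = 836, d = 2275.
OR = (a·d)/(b·c) = (1344 × 2275) / (1743 × 836) = 3057600 / 1457148 = 2.09835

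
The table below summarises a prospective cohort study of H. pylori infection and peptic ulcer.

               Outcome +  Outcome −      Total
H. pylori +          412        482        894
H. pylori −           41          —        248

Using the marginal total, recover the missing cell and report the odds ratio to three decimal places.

The missing cell is in the unexposed row: 248 − 41 = 207.
So a = 412, b = 482, c = 41, d = 207.
OR = (a·d)/(b·c) = (412 × 207) / (482 × 41) = 85284 / 19762 = 4.31556

4.316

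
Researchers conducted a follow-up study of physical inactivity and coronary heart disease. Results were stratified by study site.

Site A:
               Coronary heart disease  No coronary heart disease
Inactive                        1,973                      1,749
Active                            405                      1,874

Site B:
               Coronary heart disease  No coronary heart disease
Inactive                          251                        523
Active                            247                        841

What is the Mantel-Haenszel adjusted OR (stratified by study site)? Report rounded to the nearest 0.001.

3.892

OR_MH = Σ(aᵢdᵢ/nᵢ) / Σ(bᵢcᵢ/nᵢ), where nᵢ is the stratum total.
Stratum 1 (Site A): n = 6001; a·d/n = 1973·1874/6001 = 616.1310; b·c/n = 1749·405/6001 = 118.0378
Stratum 2 (Site B): n = 1862; a·d/n = 251·841/1862 = 113.3679; b·c/n = 523·247/1862 = 69.3776
OR_MH = (616.1310 + 113.3679) / (118.0378 + 69.3776) = 729.4989 / 187.4154 = 3.89242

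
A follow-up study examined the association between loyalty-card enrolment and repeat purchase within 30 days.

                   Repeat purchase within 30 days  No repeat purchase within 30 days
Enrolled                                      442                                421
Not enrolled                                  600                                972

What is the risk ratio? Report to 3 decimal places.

1.342

Cells: a = 442, b = 421, c = 600, d = 972.
Risk in exposed = 442/863 = 0.51217; risk in unexposed = 600/1572 = 0.38168.
RR = 0.51217 / 0.38168 = 1.34188
The risk among the exposed is 1.34 times that among the unexposed.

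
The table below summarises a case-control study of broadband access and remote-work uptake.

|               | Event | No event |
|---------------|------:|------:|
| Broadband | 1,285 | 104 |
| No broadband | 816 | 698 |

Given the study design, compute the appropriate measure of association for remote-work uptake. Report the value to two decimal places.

Cells: a = 1285, b = 104, c = 816, d = 698.
This is a case-control study: participants were sampled on outcome status, so risks in the source population cannot be estimated directly — relative risk is not valid here. The odds ratio is the appropriate measure.
OR = (a·d)/(b·c) = (1285 × 698) / (104 × 816) = 896930 / 84864 = 10.56903

10.57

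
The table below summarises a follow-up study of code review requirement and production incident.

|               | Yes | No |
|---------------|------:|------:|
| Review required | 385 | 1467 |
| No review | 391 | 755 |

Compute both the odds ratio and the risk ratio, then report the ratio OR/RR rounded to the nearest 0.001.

Cells: a = 385, b = 1467, c = 391, d = 755.
OR = (385·755)/(1467·391) = 290675/573597 = 0.50676
Risk in exposed = 385/1852 = 0.20788; risk in unexposed = 391/1146 = 0.34119; RR = 0.60929
OR/RR = 0.50676 / 0.60929 = 0.83171
The outcome is not rare, so the OR lies further from 1 than the RR.

0.832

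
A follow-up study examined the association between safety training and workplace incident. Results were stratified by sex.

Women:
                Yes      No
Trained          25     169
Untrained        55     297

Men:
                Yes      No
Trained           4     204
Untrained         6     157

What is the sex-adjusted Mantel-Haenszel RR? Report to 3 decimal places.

RR_MH = Σ(aᵢ·n₀ᵢ/nᵢ) / Σ(cᵢ·n₁ᵢ/nᵢ), with n₁ᵢ = aᵢ+bᵢ (exposed), n₀ᵢ = cᵢ+dᵢ (unexposed), nᵢ = n₁ᵢ+n₀ᵢ.
Stratum 1 (Women): n₁ = 194, n₀ = 352, n = 546; a·n₀/n = 25·352/546 = 16.1172; c·n₁/n = 55·194/546 = 19.5421
Stratum 2 (Men): n₁ = 208, n₀ = 163, n = 371; a·n₀/n = 4·163/371 = 1.7574; c·n₁/n = 6·208/371 = 3.3639
RR_MH = (16.1172 + 1.7574) / (19.5421 + 3.3639) = 17.8746 / 22.9060 = 0.78035

0.780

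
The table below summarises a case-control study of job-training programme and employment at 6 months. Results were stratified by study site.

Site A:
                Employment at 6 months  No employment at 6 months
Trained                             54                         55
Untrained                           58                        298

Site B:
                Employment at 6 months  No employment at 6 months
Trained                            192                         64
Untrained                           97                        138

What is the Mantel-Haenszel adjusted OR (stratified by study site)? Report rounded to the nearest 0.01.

OR_MH = Σ(aᵢdᵢ/nᵢ) / Σ(bᵢcᵢ/nᵢ), where nᵢ is the stratum total.
Stratum 1 (Site A): n = 465; a·d/n = 54·298/465 = 34.6065; b·c/n = 55·58/465 = 6.8602
Stratum 2 (Site B): n = 491; a·d/n = 192·138/491 = 53.9633; b·c/n = 64·97/491 = 12.6436
OR_MH = (34.6065 + 53.9633) / (6.8602 + 12.6436) = 88.5698 / 19.5038 = 4.54116

4.54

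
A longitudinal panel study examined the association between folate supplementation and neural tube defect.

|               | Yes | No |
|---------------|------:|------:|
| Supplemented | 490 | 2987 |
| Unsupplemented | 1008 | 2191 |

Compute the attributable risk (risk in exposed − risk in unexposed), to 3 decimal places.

Cells: a = 490, b = 2987, c = 1008, d = 2191.
Risk in exposed = 490/3477 = 0.140926; risk in unexposed = 1008/3199 = 0.315098.
Risk difference = 0.140926 − 0.315098 = -0.174172

-0.174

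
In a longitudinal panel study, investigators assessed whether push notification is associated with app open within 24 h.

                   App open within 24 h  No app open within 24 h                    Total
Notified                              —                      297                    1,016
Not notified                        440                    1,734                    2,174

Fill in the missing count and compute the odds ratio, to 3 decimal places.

The missing cell is in the exposed row: 1016 − 297 = 719.
So a = 719, b = 297, c = 440, d = 1734.
OR = (a·d)/(b·c) = (719 × 1734) / (297 × 440) = 1246746 / 130680 = 9.54045

9.540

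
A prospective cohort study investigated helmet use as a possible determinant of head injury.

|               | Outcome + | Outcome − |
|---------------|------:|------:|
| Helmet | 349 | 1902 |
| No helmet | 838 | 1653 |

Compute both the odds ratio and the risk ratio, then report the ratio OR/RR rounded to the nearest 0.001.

Cells: a = 349, b = 1902, c = 838, d = 1653.
OR = (349·1653)/(1902·838) = 576897/1593876 = 0.36195
Risk in exposed = 349/2251 = 0.15504; risk in unexposed = 838/2491 = 0.33641; RR = 0.46087
OR/RR = 0.36195 / 0.46087 = 0.78535
The outcome is not rare, so the OR lies further from 1 than the RR.

0.785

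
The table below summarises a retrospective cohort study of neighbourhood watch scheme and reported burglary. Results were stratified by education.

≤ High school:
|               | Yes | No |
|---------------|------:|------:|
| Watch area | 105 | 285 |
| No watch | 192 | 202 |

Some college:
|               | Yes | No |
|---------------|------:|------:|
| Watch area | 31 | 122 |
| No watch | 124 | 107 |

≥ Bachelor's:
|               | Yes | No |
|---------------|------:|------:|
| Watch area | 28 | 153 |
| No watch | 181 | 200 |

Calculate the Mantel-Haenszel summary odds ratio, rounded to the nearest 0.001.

0.288

OR_MH = Σ(aᵢdᵢ/nᵢ) / Σ(bᵢcᵢ/nᵢ), where nᵢ is the stratum total.
Stratum 1 (≤ High school): n = 784; a·d/n = 105·202/784 = 27.0536; b·c/n = 285·192/784 = 69.7959
Stratum 2 (Some college): n = 384; a·d/n = 31·107/384 = 8.6380; b·c/n = 122·124/384 = 39.3958
Stratum 3 (≥ Bachelor's): n = 562; a·d/n = 28·200/562 = 9.9644; b·c/n = 153·181/562 = 49.2758
OR_MH = (27.0536 + 8.6380 + 9.9644) / (69.7959 + 39.3958 + 49.2758) = 45.6560 / 158.4676 = 0.28811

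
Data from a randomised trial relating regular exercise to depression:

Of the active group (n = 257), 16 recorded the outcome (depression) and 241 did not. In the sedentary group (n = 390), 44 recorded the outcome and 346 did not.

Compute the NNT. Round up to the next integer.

Risk in treated group = 16/257 = 0.06226; risk in control = 44/390 = 0.11282.
Absolute risk reduction = 0.11282 − 0.06226 = 0.05056
NNT = 1 / ARR = 1 / 0.05056 = 19.777 → round up → 20

20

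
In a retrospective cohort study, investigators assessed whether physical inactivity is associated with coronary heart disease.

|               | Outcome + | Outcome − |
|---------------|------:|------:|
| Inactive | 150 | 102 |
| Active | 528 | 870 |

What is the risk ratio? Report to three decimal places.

1.576

Cells: a = 150, b = 102, c = 528, d = 870.
Risk in exposed = 150/252 = 0.59524; risk in unexposed = 528/1398 = 0.37768.
RR = 0.59524 / 0.37768 = 1.57603
The risk among the exposed is 1.58 times that among the unexposed.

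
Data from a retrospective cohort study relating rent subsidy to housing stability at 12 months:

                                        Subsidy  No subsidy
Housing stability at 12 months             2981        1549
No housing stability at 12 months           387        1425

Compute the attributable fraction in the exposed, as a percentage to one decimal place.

Reading the table with exposure as columns: a = 2981 (Subsidy, case), b = 387 (Subsidy, non-case), c = 1549 (No subsidy, case), d = 1425.
Risk in exposed = 2981/3368 = 0.88510; risk in unexposed = 1549/2974 = 0.52085.
RR = 0.88510/0.52085 = 1.69934
AR% = (RR − 1)/RR × 100 = (1.69934 − 1)/1.69934 × 100 = 41.1535%

41.2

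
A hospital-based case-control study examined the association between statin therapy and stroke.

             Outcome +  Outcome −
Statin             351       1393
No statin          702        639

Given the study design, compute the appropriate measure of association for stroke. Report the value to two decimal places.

Cells: a = 351, b = 1393, c = 702, d = 639.
This is a hospital-based case-control study: participants were sampled on outcome status, so risks in the source population cannot be estimated directly — relative risk is not valid here. The odds ratio is the appropriate measure.
OR = (a·d)/(b·c) = (351 × 639) / (1393 × 702) = 224289 / 977886 = 0.22936

0.23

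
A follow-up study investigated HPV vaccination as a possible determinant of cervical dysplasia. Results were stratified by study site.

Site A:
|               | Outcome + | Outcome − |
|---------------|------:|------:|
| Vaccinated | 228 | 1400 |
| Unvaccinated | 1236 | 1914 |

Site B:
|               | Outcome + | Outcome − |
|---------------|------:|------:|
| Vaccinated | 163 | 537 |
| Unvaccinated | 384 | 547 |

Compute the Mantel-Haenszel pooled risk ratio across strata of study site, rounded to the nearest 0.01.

0.42

RR_MH = Σ(aᵢ·n₀ᵢ/nᵢ) / Σ(cᵢ·n₁ᵢ/nᵢ), with n₁ᵢ = aᵢ+bᵢ (exposed), n₀ᵢ = cᵢ+dᵢ (unexposed), nᵢ = n₁ᵢ+n₀ᵢ.
Stratum 1 (Site A): n₁ = 1628, n₀ = 3150, n = 4778; a·n₀/n = 228·3150/4778 = 150.3139; c·n₁/n = 1236·1628/4778 = 421.1402
Stratum 2 (Site B): n₁ = 700, n₀ = 931, n = 1631; a·n₀/n = 163·931/1631 = 93.0429; c·n₁/n = 384·700/1631 = 164.8069
RR_MH = (150.3139 + 93.0429) / (421.1402 + 164.8069) = 243.3569 / 585.9471 = 0.41532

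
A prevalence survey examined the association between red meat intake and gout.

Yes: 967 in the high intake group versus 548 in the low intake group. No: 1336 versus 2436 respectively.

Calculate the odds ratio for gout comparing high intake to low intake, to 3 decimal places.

From the description: a = 967, b = 1336, c = 548, d = 2436.
OR = (a·d)/(b·c) = (967 × 2436) / (1336 × 548) = 2355612 / 732128 = 3.21749
The odds of gout are about 3.22 times as high in the high intake group.

3.217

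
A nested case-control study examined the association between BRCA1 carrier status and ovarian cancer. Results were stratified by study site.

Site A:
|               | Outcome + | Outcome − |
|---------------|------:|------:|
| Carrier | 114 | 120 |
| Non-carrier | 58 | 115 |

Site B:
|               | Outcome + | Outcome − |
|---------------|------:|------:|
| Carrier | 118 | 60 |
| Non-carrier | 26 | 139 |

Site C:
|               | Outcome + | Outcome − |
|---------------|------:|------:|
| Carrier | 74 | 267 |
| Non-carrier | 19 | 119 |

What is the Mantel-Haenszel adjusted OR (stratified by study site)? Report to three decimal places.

OR_MH = Σ(aᵢdᵢ/nᵢ) / Σ(bᵢcᵢ/nᵢ), where nᵢ is the stratum total.
Stratum 1 (Site A): n = 407; a·d/n = 114·115/407 = 32.2113; b·c/n = 120·58/407 = 17.1007
Stratum 2 (Site B): n = 343; a·d/n = 118·139/343 = 47.8192; b·c/n = 60·26/343 = 4.5481
Stratum 3 (Site C): n = 479; a·d/n = 74·119/479 = 18.3841; b·c/n = 267·19/479 = 10.5908
OR_MH = (32.2113 + 47.8192 + 18.3841) / (17.1007 + 4.5481 + 10.5908) = 98.4147 / 32.2397 = 3.05260

3.053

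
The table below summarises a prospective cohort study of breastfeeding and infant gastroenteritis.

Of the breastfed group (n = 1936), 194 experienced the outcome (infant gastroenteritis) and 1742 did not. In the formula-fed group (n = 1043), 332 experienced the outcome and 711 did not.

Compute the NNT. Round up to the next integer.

Risk in treated group = 194/1936 = 0.10021; risk in control = 332/1043 = 0.31831.
Absolute risk reduction = 0.31831 − 0.10021 = 0.21811
NNT = 1 / ARR = 1 / 0.21811 = 4.585 → round up → 5

5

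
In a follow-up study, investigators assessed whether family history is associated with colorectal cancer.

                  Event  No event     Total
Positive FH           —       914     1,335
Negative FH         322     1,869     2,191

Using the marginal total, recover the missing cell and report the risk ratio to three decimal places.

The missing cell is in the exposed row: 1335 − 914 = 421.
So a = 421, b = 914, c = 322, d = 1869.
RR = [a/(a+b)] / [c/(c+d)] = (421/1335) / (322/2191) = 0.31536/0.14696 = 2.14579

2.146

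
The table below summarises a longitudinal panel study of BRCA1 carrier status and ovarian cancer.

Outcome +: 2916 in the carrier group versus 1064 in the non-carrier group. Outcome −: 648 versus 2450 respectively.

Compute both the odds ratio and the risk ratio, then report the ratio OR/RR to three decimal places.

3.835

From the description: a = 2916, b = 648, c = 1064, d = 2450.
OR = (2916·2450)/(648·1064) = 7144200/689472 = 10.36184
Risk in exposed = 2916/3564 = 0.81818; risk in unexposed = 1064/3514 = 0.30279; RR = 2.70215
OR/RR = 10.36184 / 2.70215 = 3.83466
The outcome is not rare, so the OR lies further from 1 than the RR.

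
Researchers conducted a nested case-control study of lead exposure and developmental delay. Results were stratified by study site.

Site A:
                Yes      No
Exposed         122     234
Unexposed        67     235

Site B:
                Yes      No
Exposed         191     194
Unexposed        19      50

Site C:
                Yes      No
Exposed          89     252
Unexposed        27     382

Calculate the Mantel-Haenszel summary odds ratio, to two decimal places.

OR_MH = Σ(aᵢdᵢ/nᵢ) / Σ(bᵢcᵢ/nᵢ), where nᵢ is the stratum total.
Stratum 1 (Site A): n = 658; a·d/n = 122·235/658 = 43.5714; b·c/n = 234·67/658 = 23.8267
Stratum 2 (Site B): n = 454; a·d/n = 191·50/454 = 21.0352; b·c/n = 194·19/454 = 8.1189
Stratum 3 (Site C): n = 750; a·d/n = 89·382/750 = 45.3307; b·c/n = 252·27/750 = 9.0720
OR_MH = (43.5714 + 21.0352 + 45.3307) / (23.8267 + 8.1189 + 9.0720) = 109.9373 / 41.0177 = 2.68024

2.68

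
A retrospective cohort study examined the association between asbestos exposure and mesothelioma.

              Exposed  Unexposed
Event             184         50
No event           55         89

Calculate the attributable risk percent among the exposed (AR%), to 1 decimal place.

53.3

Reading the table with exposure as columns: a = 184 (Exposed, case), b = 55 (Exposed, non-case), c = 50 (Unexposed, case), d = 89.
Risk in exposed = 184/239 = 0.76987; risk in unexposed = 50/139 = 0.35971.
RR = 0.76987/0.35971 = 2.14025
AR% = (RR − 1)/RR × 100 = (2.14025 − 1)/2.14025 × 100 = 53.2765%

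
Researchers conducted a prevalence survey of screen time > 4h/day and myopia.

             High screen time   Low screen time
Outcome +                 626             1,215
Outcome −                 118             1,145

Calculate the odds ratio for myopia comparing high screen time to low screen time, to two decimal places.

5.00

Reading the table with exposure as columns: a = 626 (High screen time, case), b = 118 (High screen time, non-case), c = 1215 (Low screen time, case), d = 1145.
OR = (a·d)/(b·c) = (626 × 1145) / (118 × 1215) = 716770 / 143370 = 4.99944
The odds of myopia are about 5.00 times as high in the high screen time group.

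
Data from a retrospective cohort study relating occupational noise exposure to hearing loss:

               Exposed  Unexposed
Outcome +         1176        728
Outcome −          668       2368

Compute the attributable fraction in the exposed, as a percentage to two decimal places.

Reading the table with exposure as columns: a = 1176 (Exposed, case), b = 668 (Exposed, non-case), c = 728 (Unexposed, case), d = 2368.
Risk in exposed = 1176/1844 = 0.63774; risk in unexposed = 728/3096 = 0.23514.
RR = 0.63774/0.23514 = 2.71216
AR% = (RR − 1)/RR × 100 = (2.71216 − 1)/2.71216 × 100 = 63.1291%

63.13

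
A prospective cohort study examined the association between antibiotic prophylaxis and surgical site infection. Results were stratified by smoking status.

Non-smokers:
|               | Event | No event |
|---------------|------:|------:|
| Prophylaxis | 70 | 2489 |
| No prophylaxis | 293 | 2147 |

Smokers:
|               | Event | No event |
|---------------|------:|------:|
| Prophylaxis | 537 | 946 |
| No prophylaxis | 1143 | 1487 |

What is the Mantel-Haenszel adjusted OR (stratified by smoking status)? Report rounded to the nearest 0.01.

OR_MH = Σ(aᵢdᵢ/nᵢ) / Σ(bᵢcᵢ/nᵢ), where nᵢ is the stratum total.
Stratum 1 (Non-smokers): n = 4999; a·d/n = 70·2147/4999 = 30.0640; b·c/n = 2489·293/4999 = 145.8846
Stratum 2 (Smokers): n = 4113; a·d/n = 537·1487/4113 = 194.1451; b·c/n = 946·1143/4113 = 262.8928
OR_MH = (30.0640 + 194.1451) / (145.8846 + 262.8928) = 224.2092 / 408.7774 = 0.54849

0.55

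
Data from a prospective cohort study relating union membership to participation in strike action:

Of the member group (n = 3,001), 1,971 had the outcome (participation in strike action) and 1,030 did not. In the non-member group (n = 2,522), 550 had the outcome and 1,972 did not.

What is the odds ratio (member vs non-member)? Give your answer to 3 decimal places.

6.861

From the description: a = 1971, b = 1030, c = 550, d = 1972.
OR = (a·d)/(b·c) = (1971 × 1972) / (1030 × 550) = 3886812 / 566500 = 6.86110
The odds of participation in strike action are about 6.86 times as high in the member group.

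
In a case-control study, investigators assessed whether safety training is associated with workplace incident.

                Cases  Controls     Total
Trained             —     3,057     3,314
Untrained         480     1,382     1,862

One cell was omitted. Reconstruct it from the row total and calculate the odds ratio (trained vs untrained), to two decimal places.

The missing cell is in the exposed row: 3314 − 3057 = 257.
So a = 257, b = 3057, c = 480, d = 1382.
OR = (a·d)/(b·c) = (257 × 1382) / (3057 × 480) = 355174 / 1467360 = 0.24205

0.24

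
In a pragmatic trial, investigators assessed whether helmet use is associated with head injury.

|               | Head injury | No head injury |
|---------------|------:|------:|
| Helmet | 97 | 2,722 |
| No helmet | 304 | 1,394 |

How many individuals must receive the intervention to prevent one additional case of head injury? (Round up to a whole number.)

7

Risk in treated group = 97/2819 = 0.03441; risk in control = 304/1698 = 0.17903.
Absolute risk reduction = 0.17903 − 0.03441 = 0.14462
NNT = 1 / ARR = 1 / 0.14462 = 6.914 → round up → 7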